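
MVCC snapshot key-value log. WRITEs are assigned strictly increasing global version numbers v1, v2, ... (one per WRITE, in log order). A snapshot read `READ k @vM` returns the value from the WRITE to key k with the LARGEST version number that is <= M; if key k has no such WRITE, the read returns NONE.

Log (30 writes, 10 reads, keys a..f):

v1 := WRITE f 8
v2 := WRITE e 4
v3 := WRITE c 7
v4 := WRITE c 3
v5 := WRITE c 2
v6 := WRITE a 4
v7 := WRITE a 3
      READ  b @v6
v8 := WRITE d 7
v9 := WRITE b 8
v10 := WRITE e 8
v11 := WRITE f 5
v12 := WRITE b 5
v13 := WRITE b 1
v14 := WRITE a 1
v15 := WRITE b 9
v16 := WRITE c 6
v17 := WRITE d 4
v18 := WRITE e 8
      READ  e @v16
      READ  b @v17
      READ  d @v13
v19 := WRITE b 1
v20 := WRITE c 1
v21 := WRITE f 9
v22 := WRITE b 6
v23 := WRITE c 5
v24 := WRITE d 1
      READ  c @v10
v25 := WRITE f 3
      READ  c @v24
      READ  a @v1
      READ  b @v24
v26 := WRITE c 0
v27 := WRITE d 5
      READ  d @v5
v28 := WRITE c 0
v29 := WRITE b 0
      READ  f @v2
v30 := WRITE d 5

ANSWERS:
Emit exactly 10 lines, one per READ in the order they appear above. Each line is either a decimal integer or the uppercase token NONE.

v1: WRITE f=8  (f history now [(1, 8)])
v2: WRITE e=4  (e history now [(2, 4)])
v3: WRITE c=7  (c history now [(3, 7)])
v4: WRITE c=3  (c history now [(3, 7), (4, 3)])
v5: WRITE c=2  (c history now [(3, 7), (4, 3), (5, 2)])
v6: WRITE a=4  (a history now [(6, 4)])
v7: WRITE a=3  (a history now [(6, 4), (7, 3)])
READ b @v6: history=[] -> no version <= 6 -> NONE
v8: WRITE d=7  (d history now [(8, 7)])
v9: WRITE b=8  (b history now [(9, 8)])
v10: WRITE e=8  (e history now [(2, 4), (10, 8)])
v11: WRITE f=5  (f history now [(1, 8), (11, 5)])
v12: WRITE b=5  (b history now [(9, 8), (12, 5)])
v13: WRITE b=1  (b history now [(9, 8), (12, 5), (13, 1)])
v14: WRITE a=1  (a history now [(6, 4), (7, 3), (14, 1)])
v15: WRITE b=9  (b history now [(9, 8), (12, 5), (13, 1), (15, 9)])
v16: WRITE c=6  (c history now [(3, 7), (4, 3), (5, 2), (16, 6)])
v17: WRITE d=4  (d history now [(8, 7), (17, 4)])
v18: WRITE e=8  (e history now [(2, 4), (10, 8), (18, 8)])
READ e @v16: history=[(2, 4), (10, 8), (18, 8)] -> pick v10 -> 8
READ b @v17: history=[(9, 8), (12, 5), (13, 1), (15, 9)] -> pick v15 -> 9
READ d @v13: history=[(8, 7), (17, 4)] -> pick v8 -> 7
v19: WRITE b=1  (b history now [(9, 8), (12, 5), (13, 1), (15, 9), (19, 1)])
v20: WRITE c=1  (c history now [(3, 7), (4, 3), (5, 2), (16, 6), (20, 1)])
v21: WRITE f=9  (f history now [(1, 8), (11, 5), (21, 9)])
v22: WRITE b=6  (b history now [(9, 8), (12, 5), (13, 1), (15, 9), (19, 1), (22, 6)])
v23: WRITE c=5  (c history now [(3, 7), (4, 3), (5, 2), (16, 6), (20, 1), (23, 5)])
v24: WRITE d=1  (d history now [(8, 7), (17, 4), (24, 1)])
READ c @v10: history=[(3, 7), (4, 3), (5, 2), (16, 6), (20, 1), (23, 5)] -> pick v5 -> 2
v25: WRITE f=3  (f history now [(1, 8), (11, 5), (21, 9), (25, 3)])
READ c @v24: history=[(3, 7), (4, 3), (5, 2), (16, 6), (20, 1), (23, 5)] -> pick v23 -> 5
READ a @v1: history=[(6, 4), (7, 3), (14, 1)] -> no version <= 1 -> NONE
READ b @v24: history=[(9, 8), (12, 5), (13, 1), (15, 9), (19, 1), (22, 6)] -> pick v22 -> 6
v26: WRITE c=0  (c history now [(3, 7), (4, 3), (5, 2), (16, 6), (20, 1), (23, 5), (26, 0)])
v27: WRITE d=5  (d history now [(8, 7), (17, 4), (24, 1), (27, 5)])
READ d @v5: history=[(8, 7), (17, 4), (24, 1), (27, 5)] -> no version <= 5 -> NONE
v28: WRITE c=0  (c history now [(3, 7), (4, 3), (5, 2), (16, 6), (20, 1), (23, 5), (26, 0), (28, 0)])
v29: WRITE b=0  (b history now [(9, 8), (12, 5), (13, 1), (15, 9), (19, 1), (22, 6), (29, 0)])
READ f @v2: history=[(1, 8), (11, 5), (21, 9), (25, 3)] -> pick v1 -> 8
v30: WRITE d=5  (d history now [(8, 7), (17, 4), (24, 1), (27, 5), (30, 5)])

Answer: NONE
8
9
7
2
5
NONE
6
NONE
8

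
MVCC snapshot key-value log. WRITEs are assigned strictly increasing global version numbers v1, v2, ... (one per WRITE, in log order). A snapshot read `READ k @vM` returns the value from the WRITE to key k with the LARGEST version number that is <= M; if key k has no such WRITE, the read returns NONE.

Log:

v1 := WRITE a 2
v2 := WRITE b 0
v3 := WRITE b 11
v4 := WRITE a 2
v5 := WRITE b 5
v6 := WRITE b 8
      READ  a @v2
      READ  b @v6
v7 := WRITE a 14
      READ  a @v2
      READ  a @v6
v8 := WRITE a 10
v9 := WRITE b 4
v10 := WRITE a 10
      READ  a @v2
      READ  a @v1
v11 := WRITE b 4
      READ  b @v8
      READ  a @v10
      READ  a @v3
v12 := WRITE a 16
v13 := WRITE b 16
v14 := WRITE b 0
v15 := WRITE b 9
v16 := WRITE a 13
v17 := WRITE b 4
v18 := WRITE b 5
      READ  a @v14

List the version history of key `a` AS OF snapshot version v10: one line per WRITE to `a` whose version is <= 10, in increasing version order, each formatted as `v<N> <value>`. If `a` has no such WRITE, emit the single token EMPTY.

Answer: v1 2
v4 2
v7 14
v8 10
v10 10

Derivation:
Scan writes for key=a with version <= 10:
  v1 WRITE a 2 -> keep
  v2 WRITE b 0 -> skip
  v3 WRITE b 11 -> skip
  v4 WRITE a 2 -> keep
  v5 WRITE b 5 -> skip
  v6 WRITE b 8 -> skip
  v7 WRITE a 14 -> keep
  v8 WRITE a 10 -> keep
  v9 WRITE b 4 -> skip
  v10 WRITE a 10 -> keep
  v11 WRITE b 4 -> skip
  v12 WRITE a 16 -> drop (> snap)
  v13 WRITE b 16 -> skip
  v14 WRITE b 0 -> skip
  v15 WRITE b 9 -> skip
  v16 WRITE a 13 -> drop (> snap)
  v17 WRITE b 4 -> skip
  v18 WRITE b 5 -> skip
Collected: [(1, 2), (4, 2), (7, 14), (8, 10), (10, 10)]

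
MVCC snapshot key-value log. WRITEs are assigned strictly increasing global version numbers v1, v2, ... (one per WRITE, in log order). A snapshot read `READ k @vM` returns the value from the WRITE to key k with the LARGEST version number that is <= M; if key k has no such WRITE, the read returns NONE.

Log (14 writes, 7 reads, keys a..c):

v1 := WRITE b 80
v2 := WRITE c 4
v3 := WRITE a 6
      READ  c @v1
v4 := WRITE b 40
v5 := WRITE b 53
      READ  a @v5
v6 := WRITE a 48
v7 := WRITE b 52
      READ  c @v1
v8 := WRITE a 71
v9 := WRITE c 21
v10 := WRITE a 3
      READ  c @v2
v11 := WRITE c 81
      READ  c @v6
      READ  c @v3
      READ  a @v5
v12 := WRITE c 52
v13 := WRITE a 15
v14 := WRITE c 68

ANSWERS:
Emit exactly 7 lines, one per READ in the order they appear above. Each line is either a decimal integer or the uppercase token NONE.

v1: WRITE b=80  (b history now [(1, 80)])
v2: WRITE c=4  (c history now [(2, 4)])
v3: WRITE a=6  (a history now [(3, 6)])
READ c @v1: history=[(2, 4)] -> no version <= 1 -> NONE
v4: WRITE b=40  (b history now [(1, 80), (4, 40)])
v5: WRITE b=53  (b history now [(1, 80), (4, 40), (5, 53)])
READ a @v5: history=[(3, 6)] -> pick v3 -> 6
v6: WRITE a=48  (a history now [(3, 6), (6, 48)])
v7: WRITE b=52  (b history now [(1, 80), (4, 40), (5, 53), (7, 52)])
READ c @v1: history=[(2, 4)] -> no version <= 1 -> NONE
v8: WRITE a=71  (a history now [(3, 6), (6, 48), (8, 71)])
v9: WRITE c=21  (c history now [(2, 4), (9, 21)])
v10: WRITE a=3  (a history now [(3, 6), (6, 48), (8, 71), (10, 3)])
READ c @v2: history=[(2, 4), (9, 21)] -> pick v2 -> 4
v11: WRITE c=81  (c history now [(2, 4), (9, 21), (11, 81)])
READ c @v6: history=[(2, 4), (9, 21), (11, 81)] -> pick v2 -> 4
READ c @v3: history=[(2, 4), (9, 21), (11, 81)] -> pick v2 -> 4
READ a @v5: history=[(3, 6), (6, 48), (8, 71), (10, 3)] -> pick v3 -> 6
v12: WRITE c=52  (c history now [(2, 4), (9, 21), (11, 81), (12, 52)])
v13: WRITE a=15  (a history now [(3, 6), (6, 48), (8, 71), (10, 3), (13, 15)])
v14: WRITE c=68  (c history now [(2, 4), (9, 21), (11, 81), (12, 52), (14, 68)])

Answer: NONE
6
NONE
4
4
4
6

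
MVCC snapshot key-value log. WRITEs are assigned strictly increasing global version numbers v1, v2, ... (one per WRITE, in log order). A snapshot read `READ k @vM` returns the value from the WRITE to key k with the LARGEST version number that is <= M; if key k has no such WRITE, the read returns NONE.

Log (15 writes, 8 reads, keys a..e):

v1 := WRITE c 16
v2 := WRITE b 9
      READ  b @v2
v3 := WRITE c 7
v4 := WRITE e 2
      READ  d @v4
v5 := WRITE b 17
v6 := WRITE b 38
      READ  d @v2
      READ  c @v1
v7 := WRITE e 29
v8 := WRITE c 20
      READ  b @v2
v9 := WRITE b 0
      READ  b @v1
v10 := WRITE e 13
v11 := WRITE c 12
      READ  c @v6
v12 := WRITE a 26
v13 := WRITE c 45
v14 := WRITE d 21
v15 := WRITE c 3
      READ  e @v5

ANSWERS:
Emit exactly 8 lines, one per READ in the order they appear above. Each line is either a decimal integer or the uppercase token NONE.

Answer: 9
NONE
NONE
16
9
NONE
7
2

Derivation:
v1: WRITE c=16  (c history now [(1, 16)])
v2: WRITE b=9  (b history now [(2, 9)])
READ b @v2: history=[(2, 9)] -> pick v2 -> 9
v3: WRITE c=7  (c history now [(1, 16), (3, 7)])
v4: WRITE e=2  (e history now [(4, 2)])
READ d @v4: history=[] -> no version <= 4 -> NONE
v5: WRITE b=17  (b history now [(2, 9), (5, 17)])
v6: WRITE b=38  (b history now [(2, 9), (5, 17), (6, 38)])
READ d @v2: history=[] -> no version <= 2 -> NONE
READ c @v1: history=[(1, 16), (3, 7)] -> pick v1 -> 16
v7: WRITE e=29  (e history now [(4, 2), (7, 29)])
v8: WRITE c=20  (c history now [(1, 16), (3, 7), (8, 20)])
READ b @v2: history=[(2, 9), (5, 17), (6, 38)] -> pick v2 -> 9
v9: WRITE b=0  (b history now [(2, 9), (5, 17), (6, 38), (9, 0)])
READ b @v1: history=[(2, 9), (5, 17), (6, 38), (9, 0)] -> no version <= 1 -> NONE
v10: WRITE e=13  (e history now [(4, 2), (7, 29), (10, 13)])
v11: WRITE c=12  (c history now [(1, 16), (3, 7), (8, 20), (11, 12)])
READ c @v6: history=[(1, 16), (3, 7), (8, 20), (11, 12)] -> pick v3 -> 7
v12: WRITE a=26  (a history now [(12, 26)])
v13: WRITE c=45  (c history now [(1, 16), (3, 7), (8, 20), (11, 12), (13, 45)])
v14: WRITE d=21  (d history now [(14, 21)])
v15: WRITE c=3  (c history now [(1, 16), (3, 7), (8, 20), (11, 12), (13, 45), (15, 3)])
READ e @v5: history=[(4, 2), (7, 29), (10, 13)] -> pick v4 -> 2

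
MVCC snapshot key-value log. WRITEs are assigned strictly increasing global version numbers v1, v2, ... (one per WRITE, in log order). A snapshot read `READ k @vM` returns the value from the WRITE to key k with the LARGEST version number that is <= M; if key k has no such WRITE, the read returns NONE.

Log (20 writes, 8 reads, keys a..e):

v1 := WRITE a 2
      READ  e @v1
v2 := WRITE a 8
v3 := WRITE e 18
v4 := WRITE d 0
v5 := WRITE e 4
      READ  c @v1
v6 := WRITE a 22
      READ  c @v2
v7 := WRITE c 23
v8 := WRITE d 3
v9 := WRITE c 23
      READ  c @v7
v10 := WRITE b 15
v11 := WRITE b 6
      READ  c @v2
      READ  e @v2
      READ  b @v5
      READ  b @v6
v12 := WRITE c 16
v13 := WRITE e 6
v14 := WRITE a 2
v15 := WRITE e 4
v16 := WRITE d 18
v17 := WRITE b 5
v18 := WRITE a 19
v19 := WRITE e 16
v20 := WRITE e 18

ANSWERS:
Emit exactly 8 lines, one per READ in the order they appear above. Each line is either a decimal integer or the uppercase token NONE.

v1: WRITE a=2  (a history now [(1, 2)])
READ e @v1: history=[] -> no version <= 1 -> NONE
v2: WRITE a=8  (a history now [(1, 2), (2, 8)])
v3: WRITE e=18  (e history now [(3, 18)])
v4: WRITE d=0  (d history now [(4, 0)])
v5: WRITE e=4  (e history now [(3, 18), (5, 4)])
READ c @v1: history=[] -> no version <= 1 -> NONE
v6: WRITE a=22  (a history now [(1, 2), (2, 8), (6, 22)])
READ c @v2: history=[] -> no version <= 2 -> NONE
v7: WRITE c=23  (c history now [(7, 23)])
v8: WRITE d=3  (d history now [(4, 0), (8, 3)])
v9: WRITE c=23  (c history now [(7, 23), (9, 23)])
READ c @v7: history=[(7, 23), (9, 23)] -> pick v7 -> 23
v10: WRITE b=15  (b history now [(10, 15)])
v11: WRITE b=6  (b history now [(10, 15), (11, 6)])
READ c @v2: history=[(7, 23), (9, 23)] -> no version <= 2 -> NONE
READ e @v2: history=[(3, 18), (5, 4)] -> no version <= 2 -> NONE
READ b @v5: history=[(10, 15), (11, 6)] -> no version <= 5 -> NONE
READ b @v6: history=[(10, 15), (11, 6)] -> no version <= 6 -> NONE
v12: WRITE c=16  (c history now [(7, 23), (9, 23), (12, 16)])
v13: WRITE e=6  (e history now [(3, 18), (5, 4), (13, 6)])
v14: WRITE a=2  (a history now [(1, 2), (2, 8), (6, 22), (14, 2)])
v15: WRITE e=4  (e history now [(3, 18), (5, 4), (13, 6), (15, 4)])
v16: WRITE d=18  (d history now [(4, 0), (8, 3), (16, 18)])
v17: WRITE b=5  (b history now [(10, 15), (11, 6), (17, 5)])
v18: WRITE a=19  (a history now [(1, 2), (2, 8), (6, 22), (14, 2), (18, 19)])
v19: WRITE e=16  (e history now [(3, 18), (5, 4), (13, 6), (15, 4), (19, 16)])
v20: WRITE e=18  (e history now [(3, 18), (5, 4), (13, 6), (15, 4), (19, 16), (20, 18)])

Answer: NONE
NONE
NONE
23
NONE
NONE
NONE
NONE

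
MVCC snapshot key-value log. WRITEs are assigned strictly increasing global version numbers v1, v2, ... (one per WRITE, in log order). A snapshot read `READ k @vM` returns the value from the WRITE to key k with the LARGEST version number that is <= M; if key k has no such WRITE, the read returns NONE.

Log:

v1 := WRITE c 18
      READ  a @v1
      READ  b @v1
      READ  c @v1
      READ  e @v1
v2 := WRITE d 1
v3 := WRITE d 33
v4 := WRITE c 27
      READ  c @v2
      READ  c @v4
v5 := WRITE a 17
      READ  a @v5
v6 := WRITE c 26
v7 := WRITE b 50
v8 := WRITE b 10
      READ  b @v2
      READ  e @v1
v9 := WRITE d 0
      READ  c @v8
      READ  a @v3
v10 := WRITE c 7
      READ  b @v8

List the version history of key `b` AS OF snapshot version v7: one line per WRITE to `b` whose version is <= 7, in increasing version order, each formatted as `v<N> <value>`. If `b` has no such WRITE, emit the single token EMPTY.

Scan writes for key=b with version <= 7:
  v1 WRITE c 18 -> skip
  v2 WRITE d 1 -> skip
  v3 WRITE d 33 -> skip
  v4 WRITE c 27 -> skip
  v5 WRITE a 17 -> skip
  v6 WRITE c 26 -> skip
  v7 WRITE b 50 -> keep
  v8 WRITE b 10 -> drop (> snap)
  v9 WRITE d 0 -> skip
  v10 WRITE c 7 -> skip
Collected: [(7, 50)]

Answer: v7 50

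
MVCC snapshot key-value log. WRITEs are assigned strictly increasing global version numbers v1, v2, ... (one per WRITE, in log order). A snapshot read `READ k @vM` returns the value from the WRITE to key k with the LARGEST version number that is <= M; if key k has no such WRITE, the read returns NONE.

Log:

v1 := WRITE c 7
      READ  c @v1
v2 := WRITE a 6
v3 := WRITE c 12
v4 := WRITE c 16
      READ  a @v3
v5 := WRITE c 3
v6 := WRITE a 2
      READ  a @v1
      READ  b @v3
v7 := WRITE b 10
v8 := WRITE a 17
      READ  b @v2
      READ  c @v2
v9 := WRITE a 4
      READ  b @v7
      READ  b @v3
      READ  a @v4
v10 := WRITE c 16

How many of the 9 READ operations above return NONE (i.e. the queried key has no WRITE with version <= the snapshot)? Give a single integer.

v1: WRITE c=7  (c history now [(1, 7)])
READ c @v1: history=[(1, 7)] -> pick v1 -> 7
v2: WRITE a=6  (a history now [(2, 6)])
v3: WRITE c=12  (c history now [(1, 7), (3, 12)])
v4: WRITE c=16  (c history now [(1, 7), (3, 12), (4, 16)])
READ a @v3: history=[(2, 6)] -> pick v2 -> 6
v5: WRITE c=3  (c history now [(1, 7), (3, 12), (4, 16), (5, 3)])
v6: WRITE a=2  (a history now [(2, 6), (6, 2)])
READ a @v1: history=[(2, 6), (6, 2)] -> no version <= 1 -> NONE
READ b @v3: history=[] -> no version <= 3 -> NONE
v7: WRITE b=10  (b history now [(7, 10)])
v8: WRITE a=17  (a history now [(2, 6), (6, 2), (8, 17)])
READ b @v2: history=[(7, 10)] -> no version <= 2 -> NONE
READ c @v2: history=[(1, 7), (3, 12), (4, 16), (5, 3)] -> pick v1 -> 7
v9: WRITE a=4  (a history now [(2, 6), (6, 2), (8, 17), (9, 4)])
READ b @v7: history=[(7, 10)] -> pick v7 -> 10
READ b @v3: history=[(7, 10)] -> no version <= 3 -> NONE
READ a @v4: history=[(2, 6), (6, 2), (8, 17), (9, 4)] -> pick v2 -> 6
v10: WRITE c=16  (c history now [(1, 7), (3, 12), (4, 16), (5, 3), (10, 16)])
Read results in order: ['7', '6', 'NONE', 'NONE', 'NONE', '7', '10', 'NONE', '6']
NONE count = 4

Answer: 4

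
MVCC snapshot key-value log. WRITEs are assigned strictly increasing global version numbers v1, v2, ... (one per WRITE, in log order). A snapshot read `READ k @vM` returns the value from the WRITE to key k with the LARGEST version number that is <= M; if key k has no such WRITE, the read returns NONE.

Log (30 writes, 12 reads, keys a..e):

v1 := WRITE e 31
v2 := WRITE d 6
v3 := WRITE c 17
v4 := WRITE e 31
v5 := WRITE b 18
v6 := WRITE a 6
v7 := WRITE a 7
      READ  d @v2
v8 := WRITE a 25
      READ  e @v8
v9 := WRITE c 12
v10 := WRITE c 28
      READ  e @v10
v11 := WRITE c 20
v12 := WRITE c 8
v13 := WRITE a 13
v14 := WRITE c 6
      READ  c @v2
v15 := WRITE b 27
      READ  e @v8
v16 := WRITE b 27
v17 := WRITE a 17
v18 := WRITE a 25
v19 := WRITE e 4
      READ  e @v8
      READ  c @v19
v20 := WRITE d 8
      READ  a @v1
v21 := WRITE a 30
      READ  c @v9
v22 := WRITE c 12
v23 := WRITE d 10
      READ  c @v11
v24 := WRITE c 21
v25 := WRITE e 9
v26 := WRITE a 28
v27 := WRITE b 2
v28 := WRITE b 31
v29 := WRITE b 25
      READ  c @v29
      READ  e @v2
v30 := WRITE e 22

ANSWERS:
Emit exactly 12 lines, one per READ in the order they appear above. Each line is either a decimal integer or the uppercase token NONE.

Answer: 6
31
31
NONE
31
31
6
NONE
12
20
21
31

Derivation:
v1: WRITE e=31  (e history now [(1, 31)])
v2: WRITE d=6  (d history now [(2, 6)])
v3: WRITE c=17  (c history now [(3, 17)])
v4: WRITE e=31  (e history now [(1, 31), (4, 31)])
v5: WRITE b=18  (b history now [(5, 18)])
v6: WRITE a=6  (a history now [(6, 6)])
v7: WRITE a=7  (a history now [(6, 6), (7, 7)])
READ d @v2: history=[(2, 6)] -> pick v2 -> 6
v8: WRITE a=25  (a history now [(6, 6), (7, 7), (8, 25)])
READ e @v8: history=[(1, 31), (4, 31)] -> pick v4 -> 31
v9: WRITE c=12  (c history now [(3, 17), (9, 12)])
v10: WRITE c=28  (c history now [(3, 17), (9, 12), (10, 28)])
READ e @v10: history=[(1, 31), (4, 31)] -> pick v4 -> 31
v11: WRITE c=20  (c history now [(3, 17), (9, 12), (10, 28), (11, 20)])
v12: WRITE c=8  (c history now [(3, 17), (9, 12), (10, 28), (11, 20), (12, 8)])
v13: WRITE a=13  (a history now [(6, 6), (7, 7), (8, 25), (13, 13)])
v14: WRITE c=6  (c history now [(3, 17), (9, 12), (10, 28), (11, 20), (12, 8), (14, 6)])
READ c @v2: history=[(3, 17), (9, 12), (10, 28), (11, 20), (12, 8), (14, 6)] -> no version <= 2 -> NONE
v15: WRITE b=27  (b history now [(5, 18), (15, 27)])
READ e @v8: history=[(1, 31), (4, 31)] -> pick v4 -> 31
v16: WRITE b=27  (b history now [(5, 18), (15, 27), (16, 27)])
v17: WRITE a=17  (a history now [(6, 6), (7, 7), (8, 25), (13, 13), (17, 17)])
v18: WRITE a=25  (a history now [(6, 6), (7, 7), (8, 25), (13, 13), (17, 17), (18, 25)])
v19: WRITE e=4  (e history now [(1, 31), (4, 31), (19, 4)])
READ e @v8: history=[(1, 31), (4, 31), (19, 4)] -> pick v4 -> 31
READ c @v19: history=[(3, 17), (9, 12), (10, 28), (11, 20), (12, 8), (14, 6)] -> pick v14 -> 6
v20: WRITE d=8  (d history now [(2, 6), (20, 8)])
READ a @v1: history=[(6, 6), (7, 7), (8, 25), (13, 13), (17, 17), (18, 25)] -> no version <= 1 -> NONE
v21: WRITE a=30  (a history now [(6, 6), (7, 7), (8, 25), (13, 13), (17, 17), (18, 25), (21, 30)])
READ c @v9: history=[(3, 17), (9, 12), (10, 28), (11, 20), (12, 8), (14, 6)] -> pick v9 -> 12
v22: WRITE c=12  (c history now [(3, 17), (9, 12), (10, 28), (11, 20), (12, 8), (14, 6), (22, 12)])
v23: WRITE d=10  (d history now [(2, 6), (20, 8), (23, 10)])
READ c @v11: history=[(3, 17), (9, 12), (10, 28), (11, 20), (12, 8), (14, 6), (22, 12)] -> pick v11 -> 20
v24: WRITE c=21  (c history now [(3, 17), (9, 12), (10, 28), (11, 20), (12, 8), (14, 6), (22, 12), (24, 21)])
v25: WRITE e=9  (e history now [(1, 31), (4, 31), (19, 4), (25, 9)])
v26: WRITE a=28  (a history now [(6, 6), (7, 7), (8, 25), (13, 13), (17, 17), (18, 25), (21, 30), (26, 28)])
v27: WRITE b=2  (b history now [(5, 18), (15, 27), (16, 27), (27, 2)])
v28: WRITE b=31  (b history now [(5, 18), (15, 27), (16, 27), (27, 2), (28, 31)])
v29: WRITE b=25  (b history now [(5, 18), (15, 27), (16, 27), (27, 2), (28, 31), (29, 25)])
READ c @v29: history=[(3, 17), (9, 12), (10, 28), (11, 20), (12, 8), (14, 6), (22, 12), (24, 21)] -> pick v24 -> 21
READ e @v2: history=[(1, 31), (4, 31), (19, 4), (25, 9)] -> pick v1 -> 31
v30: WRITE e=22  (e history now [(1, 31), (4, 31), (19, 4), (25, 9), (30, 22)])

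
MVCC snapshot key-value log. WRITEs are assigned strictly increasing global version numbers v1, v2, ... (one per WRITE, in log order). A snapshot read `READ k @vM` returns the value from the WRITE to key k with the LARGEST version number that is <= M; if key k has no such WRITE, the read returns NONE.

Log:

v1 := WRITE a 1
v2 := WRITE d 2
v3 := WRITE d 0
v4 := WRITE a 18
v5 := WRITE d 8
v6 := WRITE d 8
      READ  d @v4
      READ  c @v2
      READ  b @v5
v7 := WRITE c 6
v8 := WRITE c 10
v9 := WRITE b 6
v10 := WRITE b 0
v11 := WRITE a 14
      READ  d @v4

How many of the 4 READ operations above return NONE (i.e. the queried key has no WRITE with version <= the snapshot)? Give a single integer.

Answer: 2

Derivation:
v1: WRITE a=1  (a history now [(1, 1)])
v2: WRITE d=2  (d history now [(2, 2)])
v3: WRITE d=0  (d history now [(2, 2), (3, 0)])
v4: WRITE a=18  (a history now [(1, 1), (4, 18)])
v5: WRITE d=8  (d history now [(2, 2), (3, 0), (5, 8)])
v6: WRITE d=8  (d history now [(2, 2), (3, 0), (5, 8), (6, 8)])
READ d @v4: history=[(2, 2), (3, 0), (5, 8), (6, 8)] -> pick v3 -> 0
READ c @v2: history=[] -> no version <= 2 -> NONE
READ b @v5: history=[] -> no version <= 5 -> NONE
v7: WRITE c=6  (c history now [(7, 6)])
v8: WRITE c=10  (c history now [(7, 6), (8, 10)])
v9: WRITE b=6  (b history now [(9, 6)])
v10: WRITE b=0  (b history now [(9, 6), (10, 0)])
v11: WRITE a=14  (a history now [(1, 1), (4, 18), (11, 14)])
READ d @v4: history=[(2, 2), (3, 0), (5, 8), (6, 8)] -> pick v3 -> 0
Read results in order: ['0', 'NONE', 'NONE', '0']
NONE count = 2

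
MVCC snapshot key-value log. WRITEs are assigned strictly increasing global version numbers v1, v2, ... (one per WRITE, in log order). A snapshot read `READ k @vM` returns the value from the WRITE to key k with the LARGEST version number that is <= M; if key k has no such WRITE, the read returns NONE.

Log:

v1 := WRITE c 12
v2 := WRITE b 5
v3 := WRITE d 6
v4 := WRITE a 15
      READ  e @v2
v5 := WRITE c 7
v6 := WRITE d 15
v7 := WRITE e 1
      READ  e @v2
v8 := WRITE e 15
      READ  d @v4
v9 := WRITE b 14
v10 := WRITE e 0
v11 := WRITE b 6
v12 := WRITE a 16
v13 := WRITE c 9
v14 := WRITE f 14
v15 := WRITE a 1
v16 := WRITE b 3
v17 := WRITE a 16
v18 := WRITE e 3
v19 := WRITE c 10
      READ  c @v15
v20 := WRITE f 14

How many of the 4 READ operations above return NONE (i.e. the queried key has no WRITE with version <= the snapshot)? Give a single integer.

Answer: 2

Derivation:
v1: WRITE c=12  (c history now [(1, 12)])
v2: WRITE b=5  (b history now [(2, 5)])
v3: WRITE d=6  (d history now [(3, 6)])
v4: WRITE a=15  (a history now [(4, 15)])
READ e @v2: history=[] -> no version <= 2 -> NONE
v5: WRITE c=7  (c history now [(1, 12), (5, 7)])
v6: WRITE d=15  (d history now [(3, 6), (6, 15)])
v7: WRITE e=1  (e history now [(7, 1)])
READ e @v2: history=[(7, 1)] -> no version <= 2 -> NONE
v8: WRITE e=15  (e history now [(7, 1), (8, 15)])
READ d @v4: history=[(3, 6), (6, 15)] -> pick v3 -> 6
v9: WRITE b=14  (b history now [(2, 5), (9, 14)])
v10: WRITE e=0  (e history now [(7, 1), (8, 15), (10, 0)])
v11: WRITE b=6  (b history now [(2, 5), (9, 14), (11, 6)])
v12: WRITE a=16  (a history now [(4, 15), (12, 16)])
v13: WRITE c=9  (c history now [(1, 12), (5, 7), (13, 9)])
v14: WRITE f=14  (f history now [(14, 14)])
v15: WRITE a=1  (a history now [(4, 15), (12, 16), (15, 1)])
v16: WRITE b=3  (b history now [(2, 5), (9, 14), (11, 6), (16, 3)])
v17: WRITE a=16  (a history now [(4, 15), (12, 16), (15, 1), (17, 16)])
v18: WRITE e=3  (e history now [(7, 1), (8, 15), (10, 0), (18, 3)])
v19: WRITE c=10  (c history now [(1, 12), (5, 7), (13, 9), (19, 10)])
READ c @v15: history=[(1, 12), (5, 7), (13, 9), (19, 10)] -> pick v13 -> 9
v20: WRITE f=14  (f history now [(14, 14), (20, 14)])
Read results in order: ['NONE', 'NONE', '6', '9']
NONE count = 2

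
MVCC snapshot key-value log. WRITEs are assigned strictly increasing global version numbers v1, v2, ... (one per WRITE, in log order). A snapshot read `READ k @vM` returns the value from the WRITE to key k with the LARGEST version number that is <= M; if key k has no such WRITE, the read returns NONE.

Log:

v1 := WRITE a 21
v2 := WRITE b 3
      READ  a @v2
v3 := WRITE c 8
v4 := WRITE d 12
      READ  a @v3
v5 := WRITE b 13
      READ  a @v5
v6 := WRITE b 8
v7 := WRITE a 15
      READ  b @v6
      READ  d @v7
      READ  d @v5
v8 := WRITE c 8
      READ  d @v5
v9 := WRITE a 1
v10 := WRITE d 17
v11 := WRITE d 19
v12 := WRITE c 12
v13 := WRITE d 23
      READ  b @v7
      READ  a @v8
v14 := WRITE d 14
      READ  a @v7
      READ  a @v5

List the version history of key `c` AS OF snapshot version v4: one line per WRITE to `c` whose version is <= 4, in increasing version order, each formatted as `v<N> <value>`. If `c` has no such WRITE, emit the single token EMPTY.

Answer: v3 8

Derivation:
Scan writes for key=c with version <= 4:
  v1 WRITE a 21 -> skip
  v2 WRITE b 3 -> skip
  v3 WRITE c 8 -> keep
  v4 WRITE d 12 -> skip
  v5 WRITE b 13 -> skip
  v6 WRITE b 8 -> skip
  v7 WRITE a 15 -> skip
  v8 WRITE c 8 -> drop (> snap)
  v9 WRITE a 1 -> skip
  v10 WRITE d 17 -> skip
  v11 WRITE d 19 -> skip
  v12 WRITE c 12 -> drop (> snap)
  v13 WRITE d 23 -> skip
  v14 WRITE d 14 -> skip
Collected: [(3, 8)]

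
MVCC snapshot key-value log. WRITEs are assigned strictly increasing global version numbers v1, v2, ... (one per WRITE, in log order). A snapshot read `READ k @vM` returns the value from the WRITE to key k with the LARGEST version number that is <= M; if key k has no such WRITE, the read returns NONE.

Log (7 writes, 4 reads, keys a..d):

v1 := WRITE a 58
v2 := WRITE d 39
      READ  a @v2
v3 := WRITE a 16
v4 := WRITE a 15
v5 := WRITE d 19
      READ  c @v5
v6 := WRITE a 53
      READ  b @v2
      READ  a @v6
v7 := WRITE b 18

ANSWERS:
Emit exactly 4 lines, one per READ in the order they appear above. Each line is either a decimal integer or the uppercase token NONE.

v1: WRITE a=58  (a history now [(1, 58)])
v2: WRITE d=39  (d history now [(2, 39)])
READ a @v2: history=[(1, 58)] -> pick v1 -> 58
v3: WRITE a=16  (a history now [(1, 58), (3, 16)])
v4: WRITE a=15  (a history now [(1, 58), (3, 16), (4, 15)])
v5: WRITE d=19  (d history now [(2, 39), (5, 19)])
READ c @v5: history=[] -> no version <= 5 -> NONE
v6: WRITE a=53  (a history now [(1, 58), (3, 16), (4, 15), (6, 53)])
READ b @v2: history=[] -> no version <= 2 -> NONE
READ a @v6: history=[(1, 58), (3, 16), (4, 15), (6, 53)] -> pick v6 -> 53
v7: WRITE b=18  (b history now [(7, 18)])

Answer: 58
NONE
NONE
53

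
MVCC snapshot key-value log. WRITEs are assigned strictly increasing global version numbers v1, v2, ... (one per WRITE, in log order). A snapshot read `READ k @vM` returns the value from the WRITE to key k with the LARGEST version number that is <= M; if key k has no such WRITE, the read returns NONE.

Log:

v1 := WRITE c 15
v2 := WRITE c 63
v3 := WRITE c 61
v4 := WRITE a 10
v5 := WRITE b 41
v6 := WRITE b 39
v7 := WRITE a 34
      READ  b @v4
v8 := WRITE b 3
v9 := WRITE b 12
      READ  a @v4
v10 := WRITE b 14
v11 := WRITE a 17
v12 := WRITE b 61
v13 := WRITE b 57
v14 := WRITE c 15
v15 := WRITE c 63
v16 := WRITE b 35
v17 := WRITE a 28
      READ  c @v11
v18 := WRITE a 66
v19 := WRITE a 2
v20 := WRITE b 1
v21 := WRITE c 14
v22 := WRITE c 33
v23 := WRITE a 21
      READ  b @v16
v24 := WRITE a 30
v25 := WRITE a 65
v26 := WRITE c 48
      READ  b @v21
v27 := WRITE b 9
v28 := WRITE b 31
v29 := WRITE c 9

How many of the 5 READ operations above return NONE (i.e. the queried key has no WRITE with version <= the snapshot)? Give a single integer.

v1: WRITE c=15  (c history now [(1, 15)])
v2: WRITE c=63  (c history now [(1, 15), (2, 63)])
v3: WRITE c=61  (c history now [(1, 15), (2, 63), (3, 61)])
v4: WRITE a=10  (a history now [(4, 10)])
v5: WRITE b=41  (b history now [(5, 41)])
v6: WRITE b=39  (b history now [(5, 41), (6, 39)])
v7: WRITE a=34  (a history now [(4, 10), (7, 34)])
READ b @v4: history=[(5, 41), (6, 39)] -> no version <= 4 -> NONE
v8: WRITE b=3  (b history now [(5, 41), (6, 39), (8, 3)])
v9: WRITE b=12  (b history now [(5, 41), (6, 39), (8, 3), (9, 12)])
READ a @v4: history=[(4, 10), (7, 34)] -> pick v4 -> 10
v10: WRITE b=14  (b history now [(5, 41), (6, 39), (8, 3), (9, 12), (10, 14)])
v11: WRITE a=17  (a history now [(4, 10), (7, 34), (11, 17)])
v12: WRITE b=61  (b history now [(5, 41), (6, 39), (8, 3), (9, 12), (10, 14), (12, 61)])
v13: WRITE b=57  (b history now [(5, 41), (6, 39), (8, 3), (9, 12), (10, 14), (12, 61), (13, 57)])
v14: WRITE c=15  (c history now [(1, 15), (2, 63), (3, 61), (14, 15)])
v15: WRITE c=63  (c history now [(1, 15), (2, 63), (3, 61), (14, 15), (15, 63)])
v16: WRITE b=35  (b history now [(5, 41), (6, 39), (8, 3), (9, 12), (10, 14), (12, 61), (13, 57), (16, 35)])
v17: WRITE a=28  (a history now [(4, 10), (7, 34), (11, 17), (17, 28)])
READ c @v11: history=[(1, 15), (2, 63), (3, 61), (14, 15), (15, 63)] -> pick v3 -> 61
v18: WRITE a=66  (a history now [(4, 10), (7, 34), (11, 17), (17, 28), (18, 66)])
v19: WRITE a=2  (a history now [(4, 10), (7, 34), (11, 17), (17, 28), (18, 66), (19, 2)])
v20: WRITE b=1  (b history now [(5, 41), (6, 39), (8, 3), (9, 12), (10, 14), (12, 61), (13, 57), (16, 35), (20, 1)])
v21: WRITE c=14  (c history now [(1, 15), (2, 63), (3, 61), (14, 15), (15, 63), (21, 14)])
v22: WRITE c=33  (c history now [(1, 15), (2, 63), (3, 61), (14, 15), (15, 63), (21, 14), (22, 33)])
v23: WRITE a=21  (a history now [(4, 10), (7, 34), (11, 17), (17, 28), (18, 66), (19, 2), (23, 21)])
READ b @v16: history=[(5, 41), (6, 39), (8, 3), (9, 12), (10, 14), (12, 61), (13, 57), (16, 35), (20, 1)] -> pick v16 -> 35
v24: WRITE a=30  (a history now [(4, 10), (7, 34), (11, 17), (17, 28), (18, 66), (19, 2), (23, 21), (24, 30)])
v25: WRITE a=65  (a history now [(4, 10), (7, 34), (11, 17), (17, 28), (18, 66), (19, 2), (23, 21), (24, 30), (25, 65)])
v26: WRITE c=48  (c history now [(1, 15), (2, 63), (3, 61), (14, 15), (15, 63), (21, 14), (22, 33), (26, 48)])
READ b @v21: history=[(5, 41), (6, 39), (8, 3), (9, 12), (10, 14), (12, 61), (13, 57), (16, 35), (20, 1)] -> pick v20 -> 1
v27: WRITE b=9  (b history now [(5, 41), (6, 39), (8, 3), (9, 12), (10, 14), (12, 61), (13, 57), (16, 35), (20, 1), (27, 9)])
v28: WRITE b=31  (b history now [(5, 41), (6, 39), (8, 3), (9, 12), (10, 14), (12, 61), (13, 57), (16, 35), (20, 1), (27, 9), (28, 31)])
v29: WRITE c=9  (c history now [(1, 15), (2, 63), (3, 61), (14, 15), (15, 63), (21, 14), (22, 33), (26, 48), (29, 9)])
Read results in order: ['NONE', '10', '61', '35', '1']
NONE count = 1

Answer: 1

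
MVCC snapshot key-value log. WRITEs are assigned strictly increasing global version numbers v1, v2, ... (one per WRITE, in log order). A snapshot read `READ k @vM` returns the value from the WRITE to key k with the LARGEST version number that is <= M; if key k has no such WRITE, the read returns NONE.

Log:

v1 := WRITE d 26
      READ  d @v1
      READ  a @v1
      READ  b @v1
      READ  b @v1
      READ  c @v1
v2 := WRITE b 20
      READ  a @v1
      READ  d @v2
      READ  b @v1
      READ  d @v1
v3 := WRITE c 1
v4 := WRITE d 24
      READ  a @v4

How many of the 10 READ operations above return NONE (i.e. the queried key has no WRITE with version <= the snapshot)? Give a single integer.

v1: WRITE d=26  (d history now [(1, 26)])
READ d @v1: history=[(1, 26)] -> pick v1 -> 26
READ a @v1: history=[] -> no version <= 1 -> NONE
READ b @v1: history=[] -> no version <= 1 -> NONE
READ b @v1: history=[] -> no version <= 1 -> NONE
READ c @v1: history=[] -> no version <= 1 -> NONE
v2: WRITE b=20  (b history now [(2, 20)])
READ a @v1: history=[] -> no version <= 1 -> NONE
READ d @v2: history=[(1, 26)] -> pick v1 -> 26
READ b @v1: history=[(2, 20)] -> no version <= 1 -> NONE
READ d @v1: history=[(1, 26)] -> pick v1 -> 26
v3: WRITE c=1  (c history now [(3, 1)])
v4: WRITE d=24  (d history now [(1, 26), (4, 24)])
READ a @v4: history=[] -> no version <= 4 -> NONE
Read results in order: ['26', 'NONE', 'NONE', 'NONE', 'NONE', 'NONE', '26', 'NONE', '26', 'NONE']
NONE count = 7

Answer: 7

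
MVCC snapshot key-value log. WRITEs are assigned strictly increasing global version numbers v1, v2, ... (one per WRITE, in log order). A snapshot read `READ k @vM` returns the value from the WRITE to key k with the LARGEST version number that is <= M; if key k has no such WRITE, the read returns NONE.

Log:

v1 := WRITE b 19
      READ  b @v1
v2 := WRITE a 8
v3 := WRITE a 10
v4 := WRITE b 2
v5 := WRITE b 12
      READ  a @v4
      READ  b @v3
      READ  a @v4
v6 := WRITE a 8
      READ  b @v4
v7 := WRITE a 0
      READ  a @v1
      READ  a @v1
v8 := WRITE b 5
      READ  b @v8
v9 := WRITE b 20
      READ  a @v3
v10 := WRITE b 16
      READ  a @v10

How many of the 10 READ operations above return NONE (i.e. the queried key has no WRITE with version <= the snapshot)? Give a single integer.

Answer: 2

Derivation:
v1: WRITE b=19  (b history now [(1, 19)])
READ b @v1: history=[(1, 19)] -> pick v1 -> 19
v2: WRITE a=8  (a history now [(2, 8)])
v3: WRITE a=10  (a history now [(2, 8), (3, 10)])
v4: WRITE b=2  (b history now [(1, 19), (4, 2)])
v5: WRITE b=12  (b history now [(1, 19), (4, 2), (5, 12)])
READ a @v4: history=[(2, 8), (3, 10)] -> pick v3 -> 10
READ b @v3: history=[(1, 19), (4, 2), (5, 12)] -> pick v1 -> 19
READ a @v4: history=[(2, 8), (3, 10)] -> pick v3 -> 10
v6: WRITE a=8  (a history now [(2, 8), (3, 10), (6, 8)])
READ b @v4: history=[(1, 19), (4, 2), (5, 12)] -> pick v4 -> 2
v7: WRITE a=0  (a history now [(2, 8), (3, 10), (6, 8), (7, 0)])
READ a @v1: history=[(2, 8), (3, 10), (6, 8), (7, 0)] -> no version <= 1 -> NONE
READ a @v1: history=[(2, 8), (3, 10), (6, 8), (7, 0)] -> no version <= 1 -> NONE
v8: WRITE b=5  (b history now [(1, 19), (4, 2), (5, 12), (8, 5)])
READ b @v8: history=[(1, 19), (4, 2), (5, 12), (8, 5)] -> pick v8 -> 5
v9: WRITE b=20  (b history now [(1, 19), (4, 2), (5, 12), (8, 5), (9, 20)])
READ a @v3: history=[(2, 8), (3, 10), (6, 8), (7, 0)] -> pick v3 -> 10
v10: WRITE b=16  (b history now [(1, 19), (4, 2), (5, 12), (8, 5), (9, 20), (10, 16)])
READ a @v10: history=[(2, 8), (3, 10), (6, 8), (7, 0)] -> pick v7 -> 0
Read results in order: ['19', '10', '19', '10', '2', 'NONE', 'NONE', '5', '10', '0']
NONE count = 2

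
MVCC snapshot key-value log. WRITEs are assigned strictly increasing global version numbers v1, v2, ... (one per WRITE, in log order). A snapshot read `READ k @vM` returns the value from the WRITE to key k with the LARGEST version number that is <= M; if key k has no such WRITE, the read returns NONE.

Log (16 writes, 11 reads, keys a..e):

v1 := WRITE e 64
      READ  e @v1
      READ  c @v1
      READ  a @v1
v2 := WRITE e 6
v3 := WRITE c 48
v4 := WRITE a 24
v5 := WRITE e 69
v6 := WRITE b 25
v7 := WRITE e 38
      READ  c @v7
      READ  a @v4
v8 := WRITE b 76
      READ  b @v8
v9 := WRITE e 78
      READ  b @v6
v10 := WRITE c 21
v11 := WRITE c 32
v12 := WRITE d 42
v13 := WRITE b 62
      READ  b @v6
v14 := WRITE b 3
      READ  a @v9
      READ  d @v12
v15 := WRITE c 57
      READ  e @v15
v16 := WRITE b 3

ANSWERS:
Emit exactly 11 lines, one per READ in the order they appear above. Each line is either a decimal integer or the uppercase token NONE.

Answer: 64
NONE
NONE
48
24
76
25
25
24
42
78

Derivation:
v1: WRITE e=64  (e history now [(1, 64)])
READ e @v1: history=[(1, 64)] -> pick v1 -> 64
READ c @v1: history=[] -> no version <= 1 -> NONE
READ a @v1: history=[] -> no version <= 1 -> NONE
v2: WRITE e=6  (e history now [(1, 64), (2, 6)])
v3: WRITE c=48  (c history now [(3, 48)])
v4: WRITE a=24  (a history now [(4, 24)])
v5: WRITE e=69  (e history now [(1, 64), (2, 6), (5, 69)])
v6: WRITE b=25  (b history now [(6, 25)])
v7: WRITE e=38  (e history now [(1, 64), (2, 6), (5, 69), (7, 38)])
READ c @v7: history=[(3, 48)] -> pick v3 -> 48
READ a @v4: history=[(4, 24)] -> pick v4 -> 24
v8: WRITE b=76  (b history now [(6, 25), (8, 76)])
READ b @v8: history=[(6, 25), (8, 76)] -> pick v8 -> 76
v9: WRITE e=78  (e history now [(1, 64), (2, 6), (5, 69), (7, 38), (9, 78)])
READ b @v6: history=[(6, 25), (8, 76)] -> pick v6 -> 25
v10: WRITE c=21  (c history now [(3, 48), (10, 21)])
v11: WRITE c=32  (c history now [(3, 48), (10, 21), (11, 32)])
v12: WRITE d=42  (d history now [(12, 42)])
v13: WRITE b=62  (b history now [(6, 25), (8, 76), (13, 62)])
READ b @v6: history=[(6, 25), (8, 76), (13, 62)] -> pick v6 -> 25
v14: WRITE b=3  (b history now [(6, 25), (8, 76), (13, 62), (14, 3)])
READ a @v9: history=[(4, 24)] -> pick v4 -> 24
READ d @v12: history=[(12, 42)] -> pick v12 -> 42
v15: WRITE c=57  (c history now [(3, 48), (10, 21), (11, 32), (15, 57)])
READ e @v15: history=[(1, 64), (2, 6), (5, 69), (7, 38), (9, 78)] -> pick v9 -> 78
v16: WRITE b=3  (b history now [(6, 25), (8, 76), (13, 62), (14, 3), (16, 3)])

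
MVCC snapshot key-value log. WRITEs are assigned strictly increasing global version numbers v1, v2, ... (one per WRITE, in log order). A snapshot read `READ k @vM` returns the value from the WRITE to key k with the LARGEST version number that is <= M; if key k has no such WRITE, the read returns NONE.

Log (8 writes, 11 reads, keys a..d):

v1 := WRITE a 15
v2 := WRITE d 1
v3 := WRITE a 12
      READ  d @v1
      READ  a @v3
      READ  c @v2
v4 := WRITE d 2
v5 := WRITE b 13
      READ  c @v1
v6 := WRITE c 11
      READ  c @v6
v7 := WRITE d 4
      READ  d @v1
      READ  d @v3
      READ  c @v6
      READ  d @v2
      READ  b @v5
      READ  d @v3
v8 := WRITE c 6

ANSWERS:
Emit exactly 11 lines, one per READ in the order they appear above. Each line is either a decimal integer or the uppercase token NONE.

Answer: NONE
12
NONE
NONE
11
NONE
1
11
1
13
1

Derivation:
v1: WRITE a=15  (a history now [(1, 15)])
v2: WRITE d=1  (d history now [(2, 1)])
v3: WRITE a=12  (a history now [(1, 15), (3, 12)])
READ d @v1: history=[(2, 1)] -> no version <= 1 -> NONE
READ a @v3: history=[(1, 15), (3, 12)] -> pick v3 -> 12
READ c @v2: history=[] -> no version <= 2 -> NONE
v4: WRITE d=2  (d history now [(2, 1), (4, 2)])
v5: WRITE b=13  (b history now [(5, 13)])
READ c @v1: history=[] -> no version <= 1 -> NONE
v6: WRITE c=11  (c history now [(6, 11)])
READ c @v6: history=[(6, 11)] -> pick v6 -> 11
v7: WRITE d=4  (d history now [(2, 1), (4, 2), (7, 4)])
READ d @v1: history=[(2, 1), (4, 2), (7, 4)] -> no version <= 1 -> NONE
READ d @v3: history=[(2, 1), (4, 2), (7, 4)] -> pick v2 -> 1
READ c @v6: history=[(6, 11)] -> pick v6 -> 11
READ d @v2: history=[(2, 1), (4, 2), (7, 4)] -> pick v2 -> 1
READ b @v5: history=[(5, 13)] -> pick v5 -> 13
READ d @v3: history=[(2, 1), (4, 2), (7, 4)] -> pick v2 -> 1
v8: WRITE c=6  (c history now [(6, 11), (8, 6)])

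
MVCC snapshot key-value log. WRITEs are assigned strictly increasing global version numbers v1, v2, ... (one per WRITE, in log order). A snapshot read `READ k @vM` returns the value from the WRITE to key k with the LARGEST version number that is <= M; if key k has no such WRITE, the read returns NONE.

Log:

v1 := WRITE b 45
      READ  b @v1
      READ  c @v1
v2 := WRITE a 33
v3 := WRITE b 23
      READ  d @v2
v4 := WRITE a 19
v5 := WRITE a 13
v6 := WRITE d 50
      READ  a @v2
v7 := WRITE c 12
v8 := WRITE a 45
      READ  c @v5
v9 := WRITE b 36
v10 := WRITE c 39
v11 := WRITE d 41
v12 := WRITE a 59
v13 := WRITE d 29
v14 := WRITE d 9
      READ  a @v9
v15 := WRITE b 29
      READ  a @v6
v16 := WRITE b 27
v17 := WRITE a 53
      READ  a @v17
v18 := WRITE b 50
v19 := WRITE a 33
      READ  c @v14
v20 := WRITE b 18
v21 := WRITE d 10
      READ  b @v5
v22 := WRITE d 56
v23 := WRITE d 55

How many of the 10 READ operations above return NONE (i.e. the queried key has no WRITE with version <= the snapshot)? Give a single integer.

v1: WRITE b=45  (b history now [(1, 45)])
READ b @v1: history=[(1, 45)] -> pick v1 -> 45
READ c @v1: history=[] -> no version <= 1 -> NONE
v2: WRITE a=33  (a history now [(2, 33)])
v3: WRITE b=23  (b history now [(1, 45), (3, 23)])
READ d @v2: history=[] -> no version <= 2 -> NONE
v4: WRITE a=19  (a history now [(2, 33), (4, 19)])
v5: WRITE a=13  (a history now [(2, 33), (4, 19), (5, 13)])
v6: WRITE d=50  (d history now [(6, 50)])
READ a @v2: history=[(2, 33), (4, 19), (5, 13)] -> pick v2 -> 33
v7: WRITE c=12  (c history now [(7, 12)])
v8: WRITE a=45  (a history now [(2, 33), (4, 19), (5, 13), (8, 45)])
READ c @v5: history=[(7, 12)] -> no version <= 5 -> NONE
v9: WRITE b=36  (b history now [(1, 45), (3, 23), (9, 36)])
v10: WRITE c=39  (c history now [(7, 12), (10, 39)])
v11: WRITE d=41  (d history now [(6, 50), (11, 41)])
v12: WRITE a=59  (a history now [(2, 33), (4, 19), (5, 13), (8, 45), (12, 59)])
v13: WRITE d=29  (d history now [(6, 50), (11, 41), (13, 29)])
v14: WRITE d=9  (d history now [(6, 50), (11, 41), (13, 29), (14, 9)])
READ a @v9: history=[(2, 33), (4, 19), (5, 13), (8, 45), (12, 59)] -> pick v8 -> 45
v15: WRITE b=29  (b history now [(1, 45), (3, 23), (9, 36), (15, 29)])
READ a @v6: history=[(2, 33), (4, 19), (5, 13), (8, 45), (12, 59)] -> pick v5 -> 13
v16: WRITE b=27  (b history now [(1, 45), (3, 23), (9, 36), (15, 29), (16, 27)])
v17: WRITE a=53  (a history now [(2, 33), (4, 19), (5, 13), (8, 45), (12, 59), (17, 53)])
READ a @v17: history=[(2, 33), (4, 19), (5, 13), (8, 45), (12, 59), (17, 53)] -> pick v17 -> 53
v18: WRITE b=50  (b history now [(1, 45), (3, 23), (9, 36), (15, 29), (16, 27), (18, 50)])
v19: WRITE a=33  (a history now [(2, 33), (4, 19), (5, 13), (8, 45), (12, 59), (17, 53), (19, 33)])
READ c @v14: history=[(7, 12), (10, 39)] -> pick v10 -> 39
v20: WRITE b=18  (b history now [(1, 45), (3, 23), (9, 36), (15, 29), (16, 27), (18, 50), (20, 18)])
v21: WRITE d=10  (d history now [(6, 50), (11, 41), (13, 29), (14, 9), (21, 10)])
READ b @v5: history=[(1, 45), (3, 23), (9, 36), (15, 29), (16, 27), (18, 50), (20, 18)] -> pick v3 -> 23
v22: WRITE d=56  (d history now [(6, 50), (11, 41), (13, 29), (14, 9), (21, 10), (22, 56)])
v23: WRITE d=55  (d history now [(6, 50), (11, 41), (13, 29), (14, 9), (21, 10), (22, 56), (23, 55)])
Read results in order: ['45', 'NONE', 'NONE', '33', 'NONE', '45', '13', '53', '39', '23']
NONE count = 3

Answer: 3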